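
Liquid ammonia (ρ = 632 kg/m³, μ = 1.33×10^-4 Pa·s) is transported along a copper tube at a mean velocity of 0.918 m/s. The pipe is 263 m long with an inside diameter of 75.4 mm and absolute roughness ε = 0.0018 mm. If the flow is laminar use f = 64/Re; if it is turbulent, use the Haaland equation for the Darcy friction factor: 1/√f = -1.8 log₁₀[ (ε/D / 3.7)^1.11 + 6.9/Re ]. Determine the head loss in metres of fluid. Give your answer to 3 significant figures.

h_f ≈ 2.14 m

Reynolds number Re = ρVD/μ = 632 · 0.918 · 0.0754 / 0.000133 = 3.289e+05.
Re > 4000 → turbulent. Relative roughness ε/D = 1.8e-06/0.0754 = 2.39e-05. Haaland: 1/√f = -1.8 log₁₀[(2.39e-05/3.7)^1.11 + 6.9/3.289e+05] = -1.8 log₁₀[1.73e-06 + 2.1e-05] = 8.359, so f = 0.01431.
Darcy-Weisbach: ΔP = f(L/D)(ρV²/2) = 0.01431·(263/0.0754)·(632·0.918²/2) = 0.01431·3488·266.3 = 1.329e+04 Pa.
Head loss h_f = ΔP/(ρg) = 1.329e+04/(632·9.81) = 2.14 m.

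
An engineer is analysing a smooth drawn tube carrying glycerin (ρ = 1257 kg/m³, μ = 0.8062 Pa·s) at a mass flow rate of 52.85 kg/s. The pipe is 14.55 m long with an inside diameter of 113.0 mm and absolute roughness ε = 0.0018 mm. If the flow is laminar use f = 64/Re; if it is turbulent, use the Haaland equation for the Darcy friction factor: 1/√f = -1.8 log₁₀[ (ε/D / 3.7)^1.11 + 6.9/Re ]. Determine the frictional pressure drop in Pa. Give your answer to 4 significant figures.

A = πD²/4 = π(0.113)²/4 = 0.01003 m²; mean velocity V = ṁ/(ρA) = 52.85/(1257 · 0.01003) = 4.192 m/s.
Reynolds number Re = ρVD/μ = 1257 · 4.192 · 0.113 / 0.806 = 738.6.
Re < 2300 → laminar flow, so f = 64/Re = 64/738.6 = 0.08665 (the turbulent correlation is not needed).
Darcy-Weisbach: ΔP = f(L/D)(ρV²/2) = 0.08665·(14.55/0.113)·(1257·4.192²/2) = 0.08665·128.8·1.105e+04 = 1.232e+05 Pa.

ΔP ≈ 123200 Pa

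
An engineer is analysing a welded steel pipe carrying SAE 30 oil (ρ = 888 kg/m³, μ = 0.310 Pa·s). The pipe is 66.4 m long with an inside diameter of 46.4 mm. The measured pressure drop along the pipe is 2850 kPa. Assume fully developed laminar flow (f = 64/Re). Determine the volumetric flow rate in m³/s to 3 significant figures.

For laminar flow, f = 64/Re with Re = ρVD/μ, so Darcy-Weisbach reduces to ΔP = 32μLV/D². Solving for V: V = ΔP·D²/(32μL) = 2.85e+06·(0.0464)²/(32·0.31·66.4) = 9.315 m/s.
Check: Re = ρVD/μ = 888·9.315·0.0464/0.31 = 1238 < 2300, so the laminar assumption holds.
Q = V·A = 9.315·(π/4·0.0464²) = 0.01575 m³/s = 0.0158 m³/s.

Q ≈ 0.0158 m³/s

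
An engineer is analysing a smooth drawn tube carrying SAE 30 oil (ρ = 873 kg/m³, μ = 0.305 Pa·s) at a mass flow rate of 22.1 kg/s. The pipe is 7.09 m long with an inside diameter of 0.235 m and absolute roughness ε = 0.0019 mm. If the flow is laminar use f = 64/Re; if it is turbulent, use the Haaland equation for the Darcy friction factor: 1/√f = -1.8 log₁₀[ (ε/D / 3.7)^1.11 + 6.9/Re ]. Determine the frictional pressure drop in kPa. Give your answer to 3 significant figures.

A = πD²/4 = π(0.235)²/4 = 0.04337 m²; mean velocity V = ṁ/(ρA) = 22.1/(873 · 0.04337) = 0.5836 m/s.
Reynolds number Re = ρVD/μ = 873 · 0.5836 · 0.235 / 0.305 = 392.6.
Re < 2300 → laminar flow, so f = 64/Re = 64/392.6 = 0.163 (the turbulent correlation is not needed).
Darcy-Weisbach: ΔP = f(L/D)(ρV²/2) = 0.163·(7.09/0.235)·(873·0.5836²/2) = 0.163·30.17·148.7 = 731.3 Pa.
ΔP = 731.3 Pa = 0.731 kPa.

ΔP ≈ 0.731 kPa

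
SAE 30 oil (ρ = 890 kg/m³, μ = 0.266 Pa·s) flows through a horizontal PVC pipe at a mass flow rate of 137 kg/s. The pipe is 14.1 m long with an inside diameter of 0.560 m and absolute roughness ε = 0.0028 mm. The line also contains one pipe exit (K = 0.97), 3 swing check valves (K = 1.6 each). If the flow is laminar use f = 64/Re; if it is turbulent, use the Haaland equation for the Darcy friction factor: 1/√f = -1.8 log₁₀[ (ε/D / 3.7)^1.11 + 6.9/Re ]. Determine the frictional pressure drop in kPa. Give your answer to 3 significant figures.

ΔP ≈ 1.24 kPa

A = πD²/4 = π(0.56)²/4 = 0.2463 m²; mean velocity V = ṁ/(ρA) = 137/(890 · 0.2463) = 0.625 m/s.
Reynolds number Re = ρVD/μ = 890 · 0.625 · 0.56 / 0.266 = 1171.
Re < 2300 → laminar flow, so f = 64/Re = 64/1171 = 0.05465 (the turbulent correlation is not needed).
Total minor-loss coefficient ΣK = 1·0.97 + 3·1.6 = 5.77.
ΔP = [f·L/D + ΣK]·(ρV²/2) = [0.05465·14.1/0.56 + 5.77]·(890·0.625²/2) = [1.376 + 5.77]·173.8 = 1242 Pa.
ΔP = 1242 Pa = 1.24 kPa.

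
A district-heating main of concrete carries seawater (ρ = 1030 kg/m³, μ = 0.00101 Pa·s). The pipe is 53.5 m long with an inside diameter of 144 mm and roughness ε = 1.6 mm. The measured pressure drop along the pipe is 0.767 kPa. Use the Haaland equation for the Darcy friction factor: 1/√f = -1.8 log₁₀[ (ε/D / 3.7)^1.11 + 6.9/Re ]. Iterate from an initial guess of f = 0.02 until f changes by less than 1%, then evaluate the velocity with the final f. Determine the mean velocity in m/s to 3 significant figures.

V ≈ 0.315 m/s

Rearranging Darcy-Weisbach: V = √(2·ΔP·D/(f·L·ρ)). With ε/D = 0.0016/0.144 = 0.0111, iterate starting from f = 0.02:
  f = 0.02 → V = √(2·767·0.144/(0.02·53.5·1030)) = 0.4477 m/s; Re = ρVD/μ = 6.574e+04; f → 0.04016
  f = 0.04016 → V = 0.3159 m/s; Re = 4.639e+04; f → 0.04049
Converged (Δf/f < 1%). With the final f = 0.04049: V = √(2·767·0.144/(0.04049·53.5·1030)) = 0.3147 m/s.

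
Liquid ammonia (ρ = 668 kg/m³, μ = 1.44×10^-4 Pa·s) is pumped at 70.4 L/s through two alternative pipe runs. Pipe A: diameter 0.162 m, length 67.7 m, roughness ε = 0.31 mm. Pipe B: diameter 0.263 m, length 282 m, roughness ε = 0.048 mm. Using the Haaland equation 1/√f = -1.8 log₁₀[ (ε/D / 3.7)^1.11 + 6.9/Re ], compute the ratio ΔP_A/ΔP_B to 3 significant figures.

Pipe A: V = Q/A = 0.0704/0.02061 = 3.415 m/s; Re = 2.567e+06; ε/D = 0.00191; Haaland → f = 0.02326; ΔP_A = f(L/D)(ρV²/2) = 3.787e+04 Pa.
Pipe B: V = Q/A = 0.0704/0.05433 = 1.296 m/s; Re = 1.581e+06; ε/D = 0.000183; Haaland → f = 0.0141; ΔP_B = f(L/D)(ρV²/2) = 8478 Pa.
ΔP_A/ΔP_B = 3.787e+04/8478 = 4.47.

ΔP_A/ΔP_B ≈ 4.47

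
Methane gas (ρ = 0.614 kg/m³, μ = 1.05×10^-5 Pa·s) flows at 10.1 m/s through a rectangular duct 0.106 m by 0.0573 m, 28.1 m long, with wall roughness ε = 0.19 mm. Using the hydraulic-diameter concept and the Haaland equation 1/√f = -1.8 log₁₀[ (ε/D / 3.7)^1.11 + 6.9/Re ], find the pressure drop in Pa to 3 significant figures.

Hydraulic diameter D_h = 4A/P = 4·(0.106·0.0573)/(2·(0.106+0.0573)) = 0.0243/0.3266 = 0.07439 m.
Re = ρVD_h/μ = 0.614·10.1·0.07439/1.05e-05 = 4.393e+04.
ε/D_h = 0.00019/0.07439 = 0.00255; Haaland gives 1/√f = -1.8 log₁₀[0.00031+0.000157] = 5.995, so f = 0.02782.
ΔP = f(L/D_h)(ρV²/2) = 0.02782·28.1/0.07439·31.32 = 329.1 Pa.

ΔP ≈ 329 Pa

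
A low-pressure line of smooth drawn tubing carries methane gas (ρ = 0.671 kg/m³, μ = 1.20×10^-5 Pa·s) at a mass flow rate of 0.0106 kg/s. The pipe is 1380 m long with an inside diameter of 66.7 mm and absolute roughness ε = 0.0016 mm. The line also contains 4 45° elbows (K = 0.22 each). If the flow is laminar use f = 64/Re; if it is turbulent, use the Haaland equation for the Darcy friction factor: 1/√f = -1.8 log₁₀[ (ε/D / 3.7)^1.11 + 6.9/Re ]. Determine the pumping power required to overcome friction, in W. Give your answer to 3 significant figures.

P ≈ 60.4 W

A = πD²/4 = π(0.0667)²/4 = 0.003494 m²; mean velocity V = ṁ/(ρA) = 0.0106/(0.671 · 0.003494) = 4.521 m/s.
Reynolds number Re = ρVD/μ = 0.671 · 4.521 · 0.0667 / 1.2e-05 = 1.686e+04.
Re > 4000 → turbulent. Relative roughness ε/D = 1.6e-06/0.0667 = 2.4e-05. Haaland: 1/√f = -1.8 log₁₀[(2.4e-05/3.7)^1.11 + 6.9/1.686e+04] = -1.8 log₁₀[1.74e-06 + 0.000409] = 6.095, so f = 0.02692.
Total minor-loss coefficient ΣK = 4·0.22 = 0.88.
ΔP = [f·L/D + ΣK]·(ρV²/2) = [0.02692·1380/0.0667 + 0.88]·(0.671·4.521²/2) = [556.9 + 0.88]·6.858 = 3825 Pa.
Q = ṁ/ρ = 0.0106/0.671 = 0.0158 m³/s.
Pumping power P = QΔP = 0.0158·3825 = 60.43 W = 60.4 W.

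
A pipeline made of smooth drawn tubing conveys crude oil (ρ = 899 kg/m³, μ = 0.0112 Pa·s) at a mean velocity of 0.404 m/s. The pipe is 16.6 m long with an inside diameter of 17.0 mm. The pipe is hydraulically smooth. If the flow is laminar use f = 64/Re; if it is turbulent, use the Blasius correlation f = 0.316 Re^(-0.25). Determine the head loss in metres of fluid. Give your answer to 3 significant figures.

h_f ≈ 0.943 m

Reynolds number Re = ρVD/μ = 899 · 0.404 · 0.017 / 0.0112 = 551.3.
Re < 2300 → laminar flow, so f = 64/Re = 64/551.3 = 0.1161 (the turbulent correlation is not needed).
Darcy-Weisbach: ΔP = f(L/D)(ρV²/2) = 0.1161·(16.6/0.017)·(899·0.404²/2) = 0.1161·976.5·73.37 = 8317 Pa.
Head loss h_f = ΔP/(ρg) = 8317/(899·9.81) = 0.943 m.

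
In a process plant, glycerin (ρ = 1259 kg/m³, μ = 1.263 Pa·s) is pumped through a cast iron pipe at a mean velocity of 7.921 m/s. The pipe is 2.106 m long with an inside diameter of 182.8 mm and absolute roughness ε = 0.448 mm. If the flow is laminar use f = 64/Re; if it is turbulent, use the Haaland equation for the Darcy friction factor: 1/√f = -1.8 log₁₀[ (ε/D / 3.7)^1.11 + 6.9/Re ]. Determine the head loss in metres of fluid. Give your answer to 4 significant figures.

Reynolds number Re = ρVD/μ = 1259 · 7.921 · 0.1828 / 1.26 = 1443.
Re < 2300 → laminar flow, so f = 64/Re = 64/1443 = 0.04434 (the turbulent correlation is not needed).
Darcy-Weisbach: ΔP = f(L/D)(ρV²/2) = 0.04434·(2.106/0.1828)·(1259·7.921²/2) = 0.04434·11.52·3.95e+04 = 2.018e+04 Pa.
Head loss h_f = ΔP/(ρg) = 2.018e+04/(1259·9.81) = 1.634 m.

h_f ≈ 1.634 m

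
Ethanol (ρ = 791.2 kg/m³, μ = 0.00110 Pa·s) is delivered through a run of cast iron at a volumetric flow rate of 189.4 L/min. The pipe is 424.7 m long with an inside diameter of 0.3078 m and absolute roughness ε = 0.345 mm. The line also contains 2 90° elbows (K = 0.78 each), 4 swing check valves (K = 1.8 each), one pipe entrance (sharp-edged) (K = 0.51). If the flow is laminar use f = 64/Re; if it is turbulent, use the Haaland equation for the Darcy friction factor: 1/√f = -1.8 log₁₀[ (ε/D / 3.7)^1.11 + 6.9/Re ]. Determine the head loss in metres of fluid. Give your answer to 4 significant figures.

Q = 189.4 L/min = 189.4/60000 = 0.003157 m³/s.
Cross-sectional area A = πD²/4 = π(0.3078)²/4 = 0.07441 m²; mean velocity V = Q/A = 0.003157/0.07441 = 0.04242 m/s.
Reynolds number Re = ρVD/μ = 791.2 · 0.04242 · 0.3078 / 0.0011 = 9392.
Re > 4000 → turbulent. Relative roughness ε/D = 0.000345/0.3078 = 0.00112. Haaland: 1/√f = -1.8 log₁₀[(0.00112/3.7)^1.11 + 6.9/9392] = -1.8 log₁₀[0.000124 + 0.000735] = 5.519, so f = 0.03283.
Total minor-loss coefficient ΣK = 2·0.78 + 4·1.8 + 1·0.51 = 9.27.
ΔP = [f·L/D + ΣK]·(ρV²/2) = [0.03283·424.7/0.3078 + 9.27]·(791.2·0.04242²/2) = [45.3 + 9.27]·0.712 = 38.85 Pa.
Head loss h_f = ΔP/(ρg) = 38.85/(791.2·9.81) = 0.005006 m.

h_f ≈ 0.005006 m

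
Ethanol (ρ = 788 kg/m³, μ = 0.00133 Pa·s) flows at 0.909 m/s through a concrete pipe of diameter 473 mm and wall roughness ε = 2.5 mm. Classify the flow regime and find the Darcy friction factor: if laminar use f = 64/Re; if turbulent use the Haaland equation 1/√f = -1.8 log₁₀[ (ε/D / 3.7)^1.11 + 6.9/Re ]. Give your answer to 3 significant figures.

Re = ρVD/μ = 788·0.909·0.473/0.00133 = 2.547e+05.
Re > 4000 → turbulent. ε/D = 0.0025/0.473 = 0.00529; Haaland: 1/√f = -1.8 log₁₀[0.000695 + 2.71e-05] = 5.655, so f = 0.03127.

f ≈ 0.0313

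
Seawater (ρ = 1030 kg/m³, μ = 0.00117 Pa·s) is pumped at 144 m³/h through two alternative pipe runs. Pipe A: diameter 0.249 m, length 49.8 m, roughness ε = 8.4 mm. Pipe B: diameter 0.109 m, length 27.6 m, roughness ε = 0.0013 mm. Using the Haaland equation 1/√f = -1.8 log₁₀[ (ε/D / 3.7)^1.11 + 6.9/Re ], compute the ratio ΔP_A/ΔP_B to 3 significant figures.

Pipe A: V = Q/A = 0.04/0.0487 = 0.8214 m/s; Re = 1.801e+05; ε/D = 0.0337; Haaland → f = 0.06035; ΔP_A = f(L/D)(ρV²/2) = 4194 Pa.
Pipe B: V = Q/A = 0.04/0.009331 = 4.287 m/s; Re = 4.113e+05; ε/D = 1.19e-05; Haaland → f = 0.01365; ΔP_B = f(L/D)(ρV²/2) = 3.271e+04 Pa.
ΔP_A/ΔP_B = 4194/3.271e+04 = 0.128.

ΔP_A/ΔP_B ≈ 0.128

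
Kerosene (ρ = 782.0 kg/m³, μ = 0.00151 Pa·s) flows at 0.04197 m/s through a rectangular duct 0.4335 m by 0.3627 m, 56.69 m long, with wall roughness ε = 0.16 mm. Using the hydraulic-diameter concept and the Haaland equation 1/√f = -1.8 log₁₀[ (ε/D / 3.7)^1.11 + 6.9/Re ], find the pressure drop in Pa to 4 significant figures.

Hydraulic diameter D_h = 4A/P = 4·(0.4335·0.3627)/(2·(0.4335+0.3627)) = 0.6289/1.592 = 0.395 m.
Re = ρVD_h/μ = 782·0.04197·0.395/0.00151 = 8584.
ε/D_h = 0.00016/0.395 = 0.000405; Haaland gives 1/√f = -1.8 log₁₀[4.02e-05+0.000804] = 5.533, so f = 0.03267.
ΔP = f(L/D_h)(ρV²/2) = 0.03267·56.69/0.395·0.6887 = 3.23 Pa.

ΔP ≈ 3.230 Pa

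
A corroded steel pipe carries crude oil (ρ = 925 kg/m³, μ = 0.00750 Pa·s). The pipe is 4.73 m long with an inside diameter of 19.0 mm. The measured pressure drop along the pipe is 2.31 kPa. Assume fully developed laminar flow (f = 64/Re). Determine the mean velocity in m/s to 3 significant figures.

V ≈ 0.735 m/s

For laminar flow, f = 64/Re with Re = ρVD/μ, so Darcy-Weisbach reduces to ΔP = 32μLV/D². Solving for V: V = ΔP·D²/(32μL) = 2310·(0.019)²/(32·0.0075·4.73) = 0.7346 m/s.
Check: Re = ρVD/μ = 925·0.7346·0.019/0.0075 = 1721 < 2300, so the laminar assumption holds.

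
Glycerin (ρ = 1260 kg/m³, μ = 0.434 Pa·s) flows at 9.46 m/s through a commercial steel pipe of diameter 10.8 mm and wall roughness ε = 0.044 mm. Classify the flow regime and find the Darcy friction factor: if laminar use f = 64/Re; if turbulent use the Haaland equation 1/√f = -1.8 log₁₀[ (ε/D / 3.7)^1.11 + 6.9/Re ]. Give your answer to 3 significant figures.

Re = ρVD/μ = 1260·9.46·0.0108/0.434 = 296.6.
Re < 2300 → laminar, so f = 64/Re = 0.2158 (roughness is irrelevant in laminar flow).

f ≈ 0.216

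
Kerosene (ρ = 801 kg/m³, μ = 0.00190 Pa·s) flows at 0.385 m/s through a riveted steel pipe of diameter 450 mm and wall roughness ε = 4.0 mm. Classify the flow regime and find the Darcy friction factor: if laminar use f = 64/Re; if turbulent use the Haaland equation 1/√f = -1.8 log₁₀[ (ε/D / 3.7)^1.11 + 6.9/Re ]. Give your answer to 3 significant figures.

f ≈ 0.0373

Re = ρVD/μ = 801·0.385·0.45/0.0019 = 7.304e+04.
Re > 4000 → turbulent. ε/D = 0.004/0.45 = 0.00889; Haaland: 1/√f = -1.8 log₁₀[0.00124 + 9.45e-05] = 5.176, so f = 0.03733.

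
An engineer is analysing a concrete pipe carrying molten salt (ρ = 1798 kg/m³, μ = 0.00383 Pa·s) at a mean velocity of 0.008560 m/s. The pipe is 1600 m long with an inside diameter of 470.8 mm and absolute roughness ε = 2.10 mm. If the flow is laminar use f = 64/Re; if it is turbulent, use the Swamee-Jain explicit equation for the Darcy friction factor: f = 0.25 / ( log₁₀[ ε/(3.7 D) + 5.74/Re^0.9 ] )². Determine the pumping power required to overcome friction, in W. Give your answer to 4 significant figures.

Reynolds number Re = ρVD/μ = 1798 · 0.00856 · 0.4708 / 0.00383 = 1892.
Re < 2300 → laminar flow, so f = 64/Re = 64/1892 = 0.03383 (the turbulent correlation is not needed).
Darcy-Weisbach: ΔP = f(L/D)(ρV²/2) = 0.03383·(1600/0.4708)·(1798·0.00856²/2) = 0.03383·3398·0.06587 = 7.573 Pa.
Q = V·A = 0.00856·0.1741 = 0.00149 m³/s.
Pumping power P = QΔP = 0.00149·7.573 = 0.011285 W = 0.01129 W.

P ≈ 0.01129 W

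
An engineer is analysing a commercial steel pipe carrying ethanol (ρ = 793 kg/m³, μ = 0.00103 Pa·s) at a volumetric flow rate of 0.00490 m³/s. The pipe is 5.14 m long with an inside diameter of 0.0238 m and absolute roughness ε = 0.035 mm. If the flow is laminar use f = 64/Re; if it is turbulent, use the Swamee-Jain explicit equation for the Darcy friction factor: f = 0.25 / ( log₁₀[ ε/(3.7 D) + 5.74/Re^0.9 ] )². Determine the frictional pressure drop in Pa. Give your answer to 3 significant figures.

Cross-sectional area A = πD²/4 = π(0.0238)²/4 = 0.0004449 m²; mean velocity V = Q/A = 0.0049/0.0004449 = 11.01 m/s.
Reynolds number Re = ρVD/μ = 793 · 11.01 · 0.0238 / 0.00103 = 2.018e+05.
Re > 4000 → turbulent. Relative roughness ε/D = 3.5e-05/0.0238 = 0.00147. Swamee-Jain: f = 0.25/(log₁₀[0.00147/3.7 + 5.74/2.018e+05^0.9])² = 0.25/(log₁₀[0.000397 + 9.65e-05])² = 0.25/(-3.306)² = 0.02287.
Darcy-Weisbach: ΔP = f(L/D)(ρV²/2) = 0.02287·(5.14/0.0238)·(793·11.01²/2) = 0.02287·216·4.81e+04 = 2.376e+05 Pa.

ΔP ≈ 238000 Pa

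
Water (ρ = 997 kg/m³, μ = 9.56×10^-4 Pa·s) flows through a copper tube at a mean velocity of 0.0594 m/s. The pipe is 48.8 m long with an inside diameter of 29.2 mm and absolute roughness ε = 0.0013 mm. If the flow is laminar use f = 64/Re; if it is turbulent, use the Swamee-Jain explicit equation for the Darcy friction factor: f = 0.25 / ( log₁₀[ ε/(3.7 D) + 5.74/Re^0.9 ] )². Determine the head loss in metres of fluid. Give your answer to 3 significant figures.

h_f ≈ 0.0106 m

Reynolds number Re = ρVD/μ = 997 · 0.0594 · 0.0292 / 0.000956 = 1809.
Re < 2300 → laminar flow, so f = 64/Re = 64/1809 = 0.03538 (the turbulent correlation is not needed).
Darcy-Weisbach: ΔP = f(L/D)(ρV²/2) = 0.03538·(48.8/0.0292)·(997·0.0594²/2) = 0.03538·1671·1.759 = 104 Pa.
Head loss h_f = ΔP/(ρg) = 104/(997·9.81) = 0.0106 m.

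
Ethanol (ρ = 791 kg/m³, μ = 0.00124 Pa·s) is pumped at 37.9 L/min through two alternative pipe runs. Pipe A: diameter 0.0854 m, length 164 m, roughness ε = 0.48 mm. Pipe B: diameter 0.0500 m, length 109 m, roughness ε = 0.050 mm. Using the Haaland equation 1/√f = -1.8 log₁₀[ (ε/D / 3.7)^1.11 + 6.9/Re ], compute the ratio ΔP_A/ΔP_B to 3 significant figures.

ΔP_A/ΔP_B ≈ 0.135

Pipe A: V = Q/A = 0.0006317/0.005728 = 0.1103 m/s; Re = 6008; ε/D = 0.00562; Haaland → f = 0.04163; ΔP_A = f(L/D)(ρV²/2) = 384.5 Pa.
Pipe B: V = Q/A = 0.0006317/0.001963 = 0.3217 m/s; Re = 1.026e+04; ε/D = 0.001; Haaland → f = 0.03198; ΔP_B = f(L/D)(ρV²/2) = 2853 Pa.
ΔP_A/ΔP_B = 384.5/2853 = 0.135.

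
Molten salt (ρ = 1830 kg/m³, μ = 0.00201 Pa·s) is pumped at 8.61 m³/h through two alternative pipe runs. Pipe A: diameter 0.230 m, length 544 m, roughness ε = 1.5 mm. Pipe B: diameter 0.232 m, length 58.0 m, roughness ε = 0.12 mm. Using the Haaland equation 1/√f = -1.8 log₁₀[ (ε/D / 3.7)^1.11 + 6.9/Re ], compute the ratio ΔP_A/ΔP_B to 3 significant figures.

Pipe A: V = Q/A = 0.002392/0.04155 = 0.05756 m/s; Re = 1.205e+04; ε/D = 0.00652; Haaland → f = 0.0383; ΔP_A = f(L/D)(ρV²/2) = 274.7 Pa.
Pipe B: V = Q/A = 0.002392/0.04227 = 0.05658 m/s; Re = 1.195e+04; ε/D = 0.000517; Haaland → f = 0.03013; ΔP_B = f(L/D)(ρV²/2) = 22.06 Pa.
ΔP_A/ΔP_B = 274.7/22.06 = 12.5.

ΔP_A/ΔP_B ≈ 12.5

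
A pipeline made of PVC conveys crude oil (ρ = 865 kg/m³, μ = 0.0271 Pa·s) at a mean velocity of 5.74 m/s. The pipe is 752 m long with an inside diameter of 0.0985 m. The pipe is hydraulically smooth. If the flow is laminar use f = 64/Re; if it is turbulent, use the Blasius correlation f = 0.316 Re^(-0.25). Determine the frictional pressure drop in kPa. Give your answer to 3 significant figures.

Reynolds number Re = ρVD/μ = 865 · 5.74 · 0.0985 / 0.0271 = 1.805e+04.
Re > 4000 → turbulent. Smooth-pipe (Blasius): f = 0.316 Re^(-0.25) = 0.316/(1.805e+04)^0.25 = 0.02726.
Darcy-Weisbach: ΔP = f(L/D)(ρV²/2) = 0.02726·(752/0.0985)·(865·5.74²/2) = 0.02726·7635·1.425e+04 = 2.966e+06 Pa.
ΔP = 2.966e+06 Pa = 2970 kPa.

ΔP ≈ 2970 kPa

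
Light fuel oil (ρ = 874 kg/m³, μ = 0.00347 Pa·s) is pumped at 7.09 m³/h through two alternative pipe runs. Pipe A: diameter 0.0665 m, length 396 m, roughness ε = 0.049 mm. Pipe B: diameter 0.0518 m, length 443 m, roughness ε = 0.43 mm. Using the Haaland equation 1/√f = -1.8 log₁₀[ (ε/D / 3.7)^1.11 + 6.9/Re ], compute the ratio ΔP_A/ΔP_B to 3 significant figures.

Pipe A: V = Q/A = 0.001969/0.003473 = 0.567 m/s; Re = 9498; ε/D = 0.000737; Haaland → f = 0.03223; ΔP_A = f(L/D)(ρV²/2) = 2.697e+04 Pa.
Pipe B: V = Q/A = 0.001969/0.002107 = 0.9345 m/s; Re = 1.219e+04; ε/D = 0.0083; Haaland → f = 0.04033; ΔP_B = f(L/D)(ρV²/2) = 1.316e+05 Pa.
ΔP_A/ΔP_B = 2.697e+04/1.316e+05 = 0.205.

ΔP_A/ΔP_B ≈ 0.205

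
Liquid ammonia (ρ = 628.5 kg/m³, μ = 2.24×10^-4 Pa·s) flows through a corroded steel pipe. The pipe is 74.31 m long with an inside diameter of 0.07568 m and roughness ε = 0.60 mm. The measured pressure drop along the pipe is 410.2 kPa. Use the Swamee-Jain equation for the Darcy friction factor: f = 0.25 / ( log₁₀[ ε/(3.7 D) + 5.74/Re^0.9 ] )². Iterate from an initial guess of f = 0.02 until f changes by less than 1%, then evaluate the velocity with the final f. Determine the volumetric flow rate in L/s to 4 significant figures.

Q ≈ 27.65 L/s

Rearranging Darcy-Weisbach: V = √(2·ΔP·D/(f·L·ρ)). With ε/D = 0.0006/0.07568 = 0.00793, iterate starting from f = 0.02:
  f = 0.02 → V = √(2·4.102e+05·0.07568/(0.02·74.31·628.5)) = 8.153 m/s; Re = ρVD/μ = 1.731e+06; f → 0.03517
  f = 0.03517 → V = 6.148 m/s; Re = 1.306e+06; f → 0.03519
Converged (Δf/f < 1%). With the final f = 0.03519: V = √(2·4.102e+05·0.07568/(0.03519·74.31·628.5)) = 6.146 m/s.
Q = V·A = 6.146·(π/4·0.07568²) = 0.02765 m³/s = 27.65 L/s.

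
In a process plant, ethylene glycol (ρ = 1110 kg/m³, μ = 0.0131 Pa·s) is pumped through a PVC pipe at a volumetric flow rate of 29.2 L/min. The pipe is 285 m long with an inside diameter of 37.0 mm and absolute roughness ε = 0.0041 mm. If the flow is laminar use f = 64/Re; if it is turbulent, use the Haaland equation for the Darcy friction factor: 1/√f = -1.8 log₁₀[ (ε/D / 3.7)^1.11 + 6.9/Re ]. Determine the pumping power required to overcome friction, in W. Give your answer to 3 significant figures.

P ≈ 19.2 W

Q = 29.2 L/min = 29.2/60000 = 0.0004867 m³/s.
Cross-sectional area A = πD²/4 = π(0.037)²/4 = 0.001075 m²; mean velocity V = Q/A = 0.0004867/0.001075 = 0.4526 m/s.
Reynolds number Re = ρVD/μ = 1110 · 0.4526 · 0.037 / 0.0131 = 1419.
Re < 2300 → laminar flow, so f = 64/Re = 64/1419 = 0.0451 (the turbulent correlation is not needed).
Darcy-Weisbach: ΔP = f(L/D)(ρV²/2) = 0.0451·(285/0.037)·(1110·0.4526²/2) = 0.0451·7703·113.7 = 3.95e+04 Pa.
Pumping power P = QΔP = 0.0004867·3.95e+04 = 19.22 W = 19.2 W.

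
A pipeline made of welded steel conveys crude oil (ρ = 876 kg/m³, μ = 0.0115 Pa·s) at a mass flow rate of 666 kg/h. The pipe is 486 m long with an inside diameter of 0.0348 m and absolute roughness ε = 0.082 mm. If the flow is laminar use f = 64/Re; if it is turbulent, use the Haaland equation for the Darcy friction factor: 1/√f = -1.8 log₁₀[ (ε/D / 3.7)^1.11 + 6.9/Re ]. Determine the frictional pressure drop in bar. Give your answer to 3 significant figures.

ΔP ≈ 0.328 bar

ṁ = 666 kg/h = 666/3600 = 0.185 kg/s.
A = πD²/4 = π(0.0348)²/4 = 0.0009511 m²; mean velocity V = ṁ/(ρA) = 0.185/(876 · 0.0009511) = 0.222 m/s.
Reynolds number Re = ρVD/μ = 876 · 0.222 · 0.0348 / 0.0115 = 588.6.
Re < 2300 → laminar flow, so f = 64/Re = 64/588.6 = 0.1087 (the turbulent correlation is not needed).
Darcy-Weisbach: ΔP = f(L/D)(ρV²/2) = 0.1087·(486/0.0348)·(876·0.222²/2) = 0.1087·1.397e+04·21.59 = 3.279e+04 Pa.
ΔP = 3.279e+04 Pa = 0.328 bar.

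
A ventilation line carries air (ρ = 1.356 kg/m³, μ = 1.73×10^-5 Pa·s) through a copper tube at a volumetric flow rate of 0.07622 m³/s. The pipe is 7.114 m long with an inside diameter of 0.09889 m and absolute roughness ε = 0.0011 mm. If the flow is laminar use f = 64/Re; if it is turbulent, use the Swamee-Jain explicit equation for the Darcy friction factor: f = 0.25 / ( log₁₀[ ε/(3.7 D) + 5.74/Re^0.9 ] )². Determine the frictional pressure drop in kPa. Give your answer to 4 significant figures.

ΔP ≈ 0.09099 kPa

Cross-sectional area A = πD²/4 = π(0.09889)²/4 = 0.007681 m²; mean velocity V = Q/A = 0.07622/0.007681 = 9.924 m/s.
Reynolds number Re = ρVD/μ = 1.356 · 9.924 · 0.09889 / 1.73e-05 = 7.692e+04.
Re > 4000 → turbulent. Relative roughness ε/D = 1.1e-06/0.09889 = 1.11e-05. Swamee-Jain: f = 0.25/(log₁₀[1.11e-05/3.7 + 5.74/7.692e+04^0.9])² = 0.25/(log₁₀[3.01e-06 + 0.00023])² = 0.25/(-3.633)² = 0.01894.
Darcy-Weisbach: ΔP = f(L/D)(ρV²/2) = 0.01894·(7.114/0.09889)·(1.356·9.924²/2) = 0.01894·71.94·66.77 = 90.99 Pa.
ΔP = 90.99 Pa = 0.09099 kPa.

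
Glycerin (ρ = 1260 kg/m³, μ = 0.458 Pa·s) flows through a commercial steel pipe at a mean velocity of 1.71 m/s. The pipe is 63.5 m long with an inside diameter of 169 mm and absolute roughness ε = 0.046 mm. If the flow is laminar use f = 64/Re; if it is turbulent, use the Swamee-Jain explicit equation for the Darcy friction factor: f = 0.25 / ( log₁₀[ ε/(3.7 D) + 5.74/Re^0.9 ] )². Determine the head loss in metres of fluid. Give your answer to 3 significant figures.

Reynolds number Re = ρVD/μ = 1260 · 1.71 · 0.169 / 0.458 = 795.
Re < 2300 → laminar flow, so f = 64/Re = 64/795 = 0.0805 (the turbulent correlation is not needed).
Darcy-Weisbach: ΔP = f(L/D)(ρV²/2) = 0.0805·(63.5/0.169)·(1260·1.71²/2) = 0.0805·375.7·1842 = 5.572e+04 Pa.
Head loss h_f = ΔP/(ρg) = 5.572e+04/(1260·9.81) = 4.51 m.

h_f ≈ 4.51 m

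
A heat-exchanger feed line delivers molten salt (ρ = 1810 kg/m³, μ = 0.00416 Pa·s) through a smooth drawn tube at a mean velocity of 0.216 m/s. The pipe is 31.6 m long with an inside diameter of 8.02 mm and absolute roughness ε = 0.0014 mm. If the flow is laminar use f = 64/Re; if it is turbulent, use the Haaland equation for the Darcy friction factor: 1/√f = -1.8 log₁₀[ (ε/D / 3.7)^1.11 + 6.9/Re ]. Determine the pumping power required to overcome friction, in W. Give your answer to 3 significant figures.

P ≈ 0.154 W

Reynolds number Re = ρVD/μ = 1810 · 0.216 · 0.00802 / 0.00416 = 753.7.
Re < 2300 → laminar flow, so f = 64/Re = 64/753.7 = 0.08491 (the turbulent correlation is not needed).
Darcy-Weisbach: ΔP = f(L/D)(ρV²/2) = 0.08491·(31.6/0.00802)·(1810·0.216²/2) = 0.08491·3940·42.22 = 1.413e+04 Pa.
Q = V·A = 0.216·5.052e-05 = 1.091e-05 m³/s.
Pumping power P = QΔP = 1.091e-05·1.413e+04 = 0.1541 W = 0.154 W.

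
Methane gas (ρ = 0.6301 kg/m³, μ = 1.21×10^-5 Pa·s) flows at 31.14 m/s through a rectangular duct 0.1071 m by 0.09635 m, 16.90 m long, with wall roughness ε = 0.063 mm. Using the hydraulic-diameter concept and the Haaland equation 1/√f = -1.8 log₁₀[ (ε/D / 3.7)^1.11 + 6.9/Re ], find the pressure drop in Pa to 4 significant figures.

Hydraulic diameter D_h = 4A/P = 4·(0.1071·0.09635)/(2·(0.1071+0.09635)) = 0.04128/0.4069 = 0.1014 m.
Re = ρVD_h/μ = 0.6301·31.14·0.1014/1.21e-05 = 1.645e+05.
ε/D_h = 6.3e-05/0.1014 = 0.000621; Haaland gives 1/√f = -1.8 log₁₀[6.45e-05+4.19e-05] = 7.151, so f = 0.01956.
ΔP = f(L/D_h)(ρV²/2) = 0.01956·16.9/0.1014·305.5 = 995.3 Pa.

ΔP ≈ 995.3 Pa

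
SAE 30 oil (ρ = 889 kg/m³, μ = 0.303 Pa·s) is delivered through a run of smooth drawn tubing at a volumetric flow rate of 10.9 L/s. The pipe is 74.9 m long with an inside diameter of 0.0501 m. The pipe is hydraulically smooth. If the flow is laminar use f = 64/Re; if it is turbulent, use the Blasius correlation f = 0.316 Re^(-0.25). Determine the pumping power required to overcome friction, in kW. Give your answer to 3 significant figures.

Q = 10.9 L/s = 10.9/1000 = 0.0109 m³/s.
Cross-sectional area A = πD²/4 = π(0.0501)²/4 = 0.001971 m²; mean velocity V = Q/A = 0.0109/0.001971 = 5.529 m/s.
Reynolds number Re = ρVD/μ = 889 · 5.529 · 0.0501 / 0.303 = 812.8.
Re < 2300 → laminar flow, so f = 64/Re = 64/812.8 = 0.07874 (the turbulent correlation is not needed).
Darcy-Weisbach: ΔP = f(L/D)(ρV²/2) = 0.07874·(74.9/0.0501)·(889·5.529²/2) = 0.07874·1495·1.359e+04 = 1.6e+06 Pa.
Pumping power P = QΔP = 0.0109·1.6e+06 = 17440 W = 17.4 kW.

P ≈ 17.4 kW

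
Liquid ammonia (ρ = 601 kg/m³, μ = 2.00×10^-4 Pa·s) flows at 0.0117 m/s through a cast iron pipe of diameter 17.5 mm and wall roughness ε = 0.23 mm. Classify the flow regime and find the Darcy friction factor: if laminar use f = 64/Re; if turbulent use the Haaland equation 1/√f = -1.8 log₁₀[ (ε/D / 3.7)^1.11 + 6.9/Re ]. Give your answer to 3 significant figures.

Re = ρVD/μ = 601·0.0117·0.0175/0.0002 = 615.3.
Re < 2300 → laminar, so f = 64/Re = 0.104 (roughness is irrelevant in laminar flow).

f ≈ 0.104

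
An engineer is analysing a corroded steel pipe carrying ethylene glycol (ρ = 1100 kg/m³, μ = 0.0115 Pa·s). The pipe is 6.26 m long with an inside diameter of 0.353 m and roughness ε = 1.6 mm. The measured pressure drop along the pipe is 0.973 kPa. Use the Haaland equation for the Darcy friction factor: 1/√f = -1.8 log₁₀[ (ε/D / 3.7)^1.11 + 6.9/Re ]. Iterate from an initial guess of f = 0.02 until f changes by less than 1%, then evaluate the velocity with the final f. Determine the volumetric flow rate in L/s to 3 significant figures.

Q ≈ 176 L/s

Rearranging Darcy-Weisbach: V = √(2·ΔP·D/(f·L·ρ)). With ε/D = 0.0016/0.353 = 0.00453, iterate starting from f = 0.02:
  f = 0.02 → V = √(2·973·0.353/(0.02·6.26·1100)) = 2.233 m/s; Re = ρVD/μ = 7.541e+04; f → 0.03073
  f = 0.03073 → V = 1.802 m/s; Re = 6.084e+04; f → 0.031
Converged (Δf/f < 1%). With the final f = 0.031: V = √(2·973·0.353/(0.031·6.26·1100)) = 1.794 m/s.
Q = V·A = 1.794·(π/4·0.353²) = 0.1756 m³/s = 176 L/s.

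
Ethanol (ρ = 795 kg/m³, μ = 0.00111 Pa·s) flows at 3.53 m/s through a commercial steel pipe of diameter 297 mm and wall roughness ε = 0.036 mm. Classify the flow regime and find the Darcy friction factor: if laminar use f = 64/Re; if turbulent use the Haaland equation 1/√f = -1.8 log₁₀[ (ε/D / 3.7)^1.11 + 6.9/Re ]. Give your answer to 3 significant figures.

f ≈ 0.0139

Re = ρVD/μ = 795·3.53·0.297/0.00111 = 7.509e+05.
Re > 4000 → turbulent. ε/D = 3.6e-05/0.297 = 0.000121; Haaland: 1/√f = -1.8 log₁₀[1.05e-05 + 9.19e-06] = 8.47, so f = 0.01394.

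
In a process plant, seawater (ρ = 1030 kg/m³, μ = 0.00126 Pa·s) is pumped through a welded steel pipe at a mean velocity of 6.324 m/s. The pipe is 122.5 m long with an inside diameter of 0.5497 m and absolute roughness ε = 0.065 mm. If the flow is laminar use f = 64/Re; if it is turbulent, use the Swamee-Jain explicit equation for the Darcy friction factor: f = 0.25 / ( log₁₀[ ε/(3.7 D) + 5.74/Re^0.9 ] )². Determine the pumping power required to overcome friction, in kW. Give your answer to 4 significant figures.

P ≈ 89.42 kW

Reynolds number Re = ρVD/μ = 1030 · 6.324 · 0.5497 / 0.00126 = 2.842e+06.
Re > 4000 → turbulent. Relative roughness ε/D = 6.5e-05/0.5497 = 0.000118. Swamee-Jain: f = 0.25/(log₁₀[0.000118/3.7 + 5.74/2.842e+06^0.9])² = 0.25/(log₁₀[3.2e-05 + 8.93e-06])² = 0.25/(-4.388)² = 0.01298.
Darcy-Weisbach: ΔP = f(L/D)(ρV²/2) = 0.01298·(122.5/0.5497)·(1030·6.324²/2) = 0.01298·222.8·2.06e+04 = 5.958e+04 Pa.
Q = V·A = 6.324·0.2373 = 1.501 m³/s.
Pumping power P = QΔP = 1.501·5.958e+04 = 89424 W = 89.42 kW.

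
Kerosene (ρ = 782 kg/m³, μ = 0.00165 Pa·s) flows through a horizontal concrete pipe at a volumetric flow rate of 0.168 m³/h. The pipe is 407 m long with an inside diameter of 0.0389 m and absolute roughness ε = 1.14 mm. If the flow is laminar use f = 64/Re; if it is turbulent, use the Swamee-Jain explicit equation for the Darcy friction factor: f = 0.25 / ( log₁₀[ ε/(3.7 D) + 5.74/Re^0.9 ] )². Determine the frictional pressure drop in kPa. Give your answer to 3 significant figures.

Q = 0.168 m³/h = 0.168/3600 = 4.667e-05 m³/s.
Cross-sectional area A = πD²/4 = π(0.0389)²/4 = 0.001188 m²; mean velocity V = Q/A = 4.667e-05/0.001188 = 0.03927 m/s.
Reynolds number Re = ρVD/μ = 782 · 0.03927 · 0.0389 / 0.00165 = 723.9.
Re < 2300 → laminar flow, so f = 64/Re = 64/723.9 = 0.08841 (the turbulent correlation is not needed).
Darcy-Weisbach: ΔP = f(L/D)(ρV²/2) = 0.08841·(407/0.0389)·(782·0.03927²/2) = 0.08841·1.046e+04·0.6029 = 557.6 Pa.
ΔP = 557.6 Pa = 0.558 kPa.

ΔP ≈ 0.558 kPa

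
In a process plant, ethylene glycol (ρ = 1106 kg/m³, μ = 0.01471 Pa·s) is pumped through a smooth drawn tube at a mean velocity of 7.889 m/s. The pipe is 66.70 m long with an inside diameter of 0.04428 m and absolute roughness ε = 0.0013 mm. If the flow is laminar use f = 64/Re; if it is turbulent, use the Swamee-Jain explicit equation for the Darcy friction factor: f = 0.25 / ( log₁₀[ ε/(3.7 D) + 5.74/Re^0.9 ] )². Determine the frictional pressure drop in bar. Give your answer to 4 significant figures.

Reynolds number Re = ρVD/μ = 1106 · 7.889 · 0.04428 / 0.0147 = 2.626e+04.
Re > 4000 → turbulent. Relative roughness ε/D = 1.3e-06/0.04428 = 2.94e-05. Swamee-Jain: f = 0.25/(log₁₀[2.94e-05/3.7 + 5.74/2.626e+04^0.9])² = 0.25/(log₁₀[7.93e-06 + 0.000605])² = 0.25/(-3.213)² = 0.02422.
Darcy-Weisbach: ΔP = f(L/D)(ρV²/2) = 0.02422·(66.7/0.04428)·(1106·7.889²/2) = 0.02422·1506·3.442e+04 = 1.256e+06 Pa.
ΔP = 1.256e+06 Pa = 12.56 bar.

ΔP ≈ 12.56 bar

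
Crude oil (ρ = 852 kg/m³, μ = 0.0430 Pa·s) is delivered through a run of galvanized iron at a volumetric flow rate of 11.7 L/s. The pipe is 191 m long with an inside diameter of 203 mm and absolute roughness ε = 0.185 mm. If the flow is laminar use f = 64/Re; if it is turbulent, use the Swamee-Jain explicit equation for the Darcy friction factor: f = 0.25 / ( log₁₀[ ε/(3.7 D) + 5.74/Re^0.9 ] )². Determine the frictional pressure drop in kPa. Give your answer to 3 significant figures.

Q = 11.7 L/s = 11.7/1000 = 0.0117 m³/s.
Cross-sectional area A = πD²/4 = π(0.203)²/4 = 0.03237 m²; mean velocity V = Q/A = 0.0117/0.03237 = 0.3615 m/s.
Reynolds number Re = ρVD/μ = 852 · 0.3615 · 0.203 / 0.043 = 1454.
Re < 2300 → laminar flow, so f = 64/Re = 64/1454 = 0.04402 (the turbulent correlation is not needed).
Darcy-Weisbach: ΔP = f(L/D)(ρV²/2) = 0.04402·(191/0.203)·(852·0.3615²/2) = 0.04402·940.9·55.67 = 2305 Pa.
ΔP = 2305 Pa = 2.31 kPa.

ΔP ≈ 2.31 kPa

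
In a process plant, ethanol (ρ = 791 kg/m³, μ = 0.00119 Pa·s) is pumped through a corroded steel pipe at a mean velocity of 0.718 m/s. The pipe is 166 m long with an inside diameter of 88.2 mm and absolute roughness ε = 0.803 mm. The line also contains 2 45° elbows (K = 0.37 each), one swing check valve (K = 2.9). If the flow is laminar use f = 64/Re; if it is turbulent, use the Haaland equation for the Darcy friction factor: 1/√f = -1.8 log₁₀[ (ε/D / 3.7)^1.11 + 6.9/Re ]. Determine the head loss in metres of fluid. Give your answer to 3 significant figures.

h_f ≈ 1.98 m

Reynolds number Re = ρVD/μ = 791 · 0.718 · 0.0882 / 0.00119 = 4.209e+04.
Re > 4000 → turbulent. Relative roughness ε/D = 0.000803/0.0882 = 0.0091. Haaland: 1/√f = -1.8 log₁₀[(0.0091/3.7)^1.11 + 6.9/4.209e+04] = -1.8 log₁₀[0.00127 + 0.000164] = 5.118, so f = 0.03818.
Total minor-loss coefficient ΣK = 2·0.37 + 1·2.9 = 3.64.
ΔP = [f·L/D + ΣK]·(ρV²/2) = [0.03818·166/0.0882 + 3.64]·(791·0.718²/2) = [71.86 + 3.64]·203.9 = 1.539e+04 Pa.
Head loss h_f = ΔP/(ρg) = 1.539e+04/(791·9.81) = 1.98 m.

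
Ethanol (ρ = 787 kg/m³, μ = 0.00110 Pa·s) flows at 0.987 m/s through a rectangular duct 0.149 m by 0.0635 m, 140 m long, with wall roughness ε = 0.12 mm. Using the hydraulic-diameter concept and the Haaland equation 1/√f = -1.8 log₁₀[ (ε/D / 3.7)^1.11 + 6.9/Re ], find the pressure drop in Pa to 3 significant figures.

ΔP ≈ 14500 Pa

Hydraulic diameter D_h = 4A/P = 4·(0.149·0.0635)/(2·(0.149+0.0635)) = 0.03785/0.425 = 0.08905 m.
Re = ρVD_h/μ = 787·0.987·0.08905/0.0011 = 6.288e+04.
ε/D_h = 0.00012/0.08905 = 0.00135; Haaland gives 1/√f = -1.8 log₁₀[0.000152+0.00011] = 6.447, so f = 0.02406.
ΔP = f(L/D_h)(ρV²/2) = 0.02406·140/0.08905·383.3 = 1.45e+04 Pa.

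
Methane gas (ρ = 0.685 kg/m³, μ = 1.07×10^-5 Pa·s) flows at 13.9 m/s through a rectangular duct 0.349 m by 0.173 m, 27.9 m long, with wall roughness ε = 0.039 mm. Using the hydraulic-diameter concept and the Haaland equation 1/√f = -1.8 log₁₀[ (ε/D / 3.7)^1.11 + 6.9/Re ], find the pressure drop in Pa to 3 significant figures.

Hydraulic diameter D_h = 4A/P = 4·(0.349·0.173)/(2·(0.349+0.173)) = 0.2415/1.044 = 0.2313 m.
Re = ρVD_h/μ = 0.685·13.9·0.2313/1.07e-05 = 2.059e+05.
ε/D_h = 3.9e-05/0.2313 = 0.000169; Haaland gives 1/√f = -1.8 log₁₀[1.52e-05+3.35e-05] = 7.763, so f = 0.0166.
ΔP = f(L/D_h)(ρV²/2) = 0.0166·27.9/0.2313·66.17 = 132.5 Pa.

ΔP ≈ 132 Pa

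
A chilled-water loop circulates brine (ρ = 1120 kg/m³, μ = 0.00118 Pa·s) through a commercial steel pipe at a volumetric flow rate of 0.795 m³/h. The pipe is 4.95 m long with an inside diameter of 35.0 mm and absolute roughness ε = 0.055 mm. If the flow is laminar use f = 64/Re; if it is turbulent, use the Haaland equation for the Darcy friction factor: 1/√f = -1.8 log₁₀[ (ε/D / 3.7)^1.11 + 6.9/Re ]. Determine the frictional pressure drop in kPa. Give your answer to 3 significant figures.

ΔP ≈ 0.147 kPa

Q = 0.795 m³/h = 0.795/3600 = 0.0002208 m³/s.
Cross-sectional area A = πD²/4 = π(0.035)²/4 = 0.0009621 m²; mean velocity V = Q/A = 0.0002208/0.0009621 = 0.2295 m/s.
Reynolds number Re = ρVD/μ = 1120 · 0.2295 · 0.035 / 0.00118 = 7625.
Re > 4000 → turbulent. Relative roughness ε/D = 5.5e-05/0.035 = 0.00157. Haaland: 1/√f = -1.8 log₁₀[(0.00157/3.7)^1.11 + 6.9/7625] = -1.8 log₁₀[0.000181 + 0.000905] = 5.336, so f = 0.03512.
Darcy-Weisbach: ΔP = f(L/D)(ρV²/2) = 0.03512·(4.95/0.035)·(1120·0.2295²/2) = 0.03512·141.4·29.5 = 146.6 Pa.
ΔP = 146.6 Pa = 0.147 kPa.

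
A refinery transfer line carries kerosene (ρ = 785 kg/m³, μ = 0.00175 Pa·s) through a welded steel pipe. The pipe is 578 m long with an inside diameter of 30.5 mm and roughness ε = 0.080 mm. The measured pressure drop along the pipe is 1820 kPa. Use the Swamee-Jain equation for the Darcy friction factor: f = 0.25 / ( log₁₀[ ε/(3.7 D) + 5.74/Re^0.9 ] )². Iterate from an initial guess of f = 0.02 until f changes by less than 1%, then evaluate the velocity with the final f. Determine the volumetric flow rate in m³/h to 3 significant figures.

Q ≈ 7.67 m³/h

Rearranging Darcy-Weisbach: V = √(2·ΔP·D/(f·L·ρ)). With ε/D = 8e-05/0.0305 = 0.00262, iterate starting from f = 0.02:
  f = 0.02 → V = √(2·1.82e+06·0.0305/(0.02·578·785)) = 3.498 m/s; Re = ρVD/μ = 4.785e+04; f → 0.02826
  f = 0.02826 → V = 2.942 m/s; Re = 4.026e+04; f → 0.02872
  f = 0.02872 → V = 2.919 m/s; Re = 3.994e+04; f → 0.02874
Converged (Δf/f < 1%). With the final f = 0.02874: V = √(2·1.82e+06·0.0305/(0.02874·578·785)) = 2.918 m/s.
Q = V·A = 2.918·(π/4·0.0305²) = 0.002132 m³/s = 7.67 m³/h.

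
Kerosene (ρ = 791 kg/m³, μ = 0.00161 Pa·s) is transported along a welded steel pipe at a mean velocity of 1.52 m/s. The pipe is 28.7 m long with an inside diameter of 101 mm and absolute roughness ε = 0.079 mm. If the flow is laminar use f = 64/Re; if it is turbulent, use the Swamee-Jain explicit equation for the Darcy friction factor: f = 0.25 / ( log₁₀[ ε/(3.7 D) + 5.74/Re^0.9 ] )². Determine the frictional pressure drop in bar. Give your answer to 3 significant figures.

Reynolds number Re = ρVD/μ = 791 · 1.52 · 0.101 / 0.00161 = 7.543e+04.
Re > 4000 → turbulent. Relative roughness ε/D = 7.9e-05/0.101 = 0.000782. Swamee-Jain: f = 0.25/(log₁₀[0.000782/3.7 + 5.74/7.543e+04^0.9])² = 0.25/(log₁₀[0.000211 + 0.000234])² = 0.25/(-3.351)² = 0.02226.
Darcy-Weisbach: ΔP = f(L/D)(ρV²/2) = 0.02226·(28.7/0.101)·(791·1.52²/2) = 0.02226·284.2·913.8 = 5780 Pa.
ΔP = 5780 Pa = 0.0578 bar.

ΔP ≈ 0.0578 bar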